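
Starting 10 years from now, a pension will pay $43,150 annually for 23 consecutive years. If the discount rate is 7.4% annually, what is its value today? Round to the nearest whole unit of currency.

$247,322

PV at t=9 (ordinary 23-year annuity): 43150 × a(23|0.074) = 43150 × 10.897320 = 470,219.3725
PV₀ = 470,219.3725 / (1+0.074)^9 = 470,219.3725 / 1.901247 = 247,321.5646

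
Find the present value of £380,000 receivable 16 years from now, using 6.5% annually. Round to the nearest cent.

£138,736.22

PV = FV·(1+i)^(−n) = 380,000 × 0.365095 = 138,736.2247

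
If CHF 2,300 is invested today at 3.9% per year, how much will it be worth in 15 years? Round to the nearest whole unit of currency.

CHF 4,083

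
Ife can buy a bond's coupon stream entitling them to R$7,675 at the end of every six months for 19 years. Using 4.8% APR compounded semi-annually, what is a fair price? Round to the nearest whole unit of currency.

i = 0.048/2 = 0.024 per half-year; n = 19·2 = 38.
PV = PMT · [1 − (1+i)^(−n)] / i = 7675 · 24.747054 = 189,933.6427

R$189,934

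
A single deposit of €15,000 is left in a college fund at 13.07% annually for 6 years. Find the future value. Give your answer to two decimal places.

FV = 15,000 × (1 + 0.1307)^6 = 31,345.5296

€31,345.53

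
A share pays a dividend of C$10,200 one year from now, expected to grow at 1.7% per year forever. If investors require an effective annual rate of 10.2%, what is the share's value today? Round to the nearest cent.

PV = D₁/(r − g) = 10200/(0.102 − 0.017) = 120,000.0000

C$120,000.00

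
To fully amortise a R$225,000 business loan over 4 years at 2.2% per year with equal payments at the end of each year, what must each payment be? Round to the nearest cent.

Annuity-PV factor = 3.789320; PMT = 225000 / 3.789320 = 59,377.4078

R$59,377.41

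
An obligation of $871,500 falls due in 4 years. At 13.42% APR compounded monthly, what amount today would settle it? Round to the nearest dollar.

$511,013

Periodic rate i = 0.1342/12 = 0.0111833; n = 4 × 12 = 48 periods.
PV = FV·(1+i)^(−n) = 871,500 × 0.586360 = 511,013.1272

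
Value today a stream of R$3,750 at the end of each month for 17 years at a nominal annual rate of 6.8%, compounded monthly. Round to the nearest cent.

R$452,798.39

With 12 periods per year: i = 0.00566667, n = 204.
PV = 3750 × [1 − (1+0.00566667)^(−204)] / 0.00566667 = 3750 × 120.746237 = 452,798.3890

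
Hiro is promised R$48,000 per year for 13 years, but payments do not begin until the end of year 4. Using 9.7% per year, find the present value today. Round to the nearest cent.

Value one period before first payment (t=3): 48000 × [1 − (1+0.097)^(−13)] / 0.097 = 48000 × 7.215123 = 346,325.9066
PV₀ = 346,325.9066 / (1+0.097)^3 = 346,325.9066 / 1.320140 = 262,340.3521

R$262,340.35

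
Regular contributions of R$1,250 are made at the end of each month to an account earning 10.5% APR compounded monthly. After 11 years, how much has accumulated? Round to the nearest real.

i = 0.105/12 = 0.00875 per month; n = 11·12 = 132.
FV = PMT · [(1+i)^n − 1] / i = 1250 · 246.642013 = 308,302.5168

R$308,303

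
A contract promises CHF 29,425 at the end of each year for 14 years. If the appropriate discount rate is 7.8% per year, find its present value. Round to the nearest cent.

PV = 29425 × [1 − (1+0.078)^(−14)] / 0.078 = 29425 × 8.340877 = 245,430.2946

CHF 245,430.29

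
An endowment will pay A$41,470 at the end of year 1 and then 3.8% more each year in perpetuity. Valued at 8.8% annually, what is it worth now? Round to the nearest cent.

A$829,400.00

PV = PMT / (i − g) = 41470 / (0.088 − 0.038) = 41470 / 0.050000 = 829,400.0000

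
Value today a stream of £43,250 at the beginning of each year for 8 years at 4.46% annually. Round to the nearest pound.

PV = PMT · [1 − (1+i)^(−n)] / i × (1+i) = 43250 · 6.901336 = 298,482.8017
(annuity-due: payments at period start, so ×(1+i).)

£298,483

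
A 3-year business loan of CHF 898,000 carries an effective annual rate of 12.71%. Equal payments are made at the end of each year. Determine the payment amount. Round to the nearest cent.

PMT = 898000 / ( [1 − (1+0.1271)^(−3)] / 0.1271 ) = 898000 / 2.372828 = 378,451.3409

CHF 378,451.34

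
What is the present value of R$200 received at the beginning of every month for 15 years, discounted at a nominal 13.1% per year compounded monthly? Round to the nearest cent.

i = 0.131/12 = 0.0109167 per month; n = 15·12 = 180.
Annuity factor a(180|0.0109167) × (1+i) = 79.485250; PV = 200 × 79.485250 = 15,897.0501
(annuity-due: payments at period start, so ×(1+i).)

R$15,897.05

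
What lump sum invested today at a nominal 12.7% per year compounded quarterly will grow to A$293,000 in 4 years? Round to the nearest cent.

Periodic rate i = 0.127/4 = 0.03175; n = 4 × 4 = 16 periods.
PV = 293,000 / (1 + 0.03175)^16 = 293,000 / 1.648890 = 177,695.3158

A$177,695.32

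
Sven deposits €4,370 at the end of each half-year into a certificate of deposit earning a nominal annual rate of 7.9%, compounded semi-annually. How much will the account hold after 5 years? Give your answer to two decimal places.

€52,345.20

Periodic rate i = 0.079/2 = 0.0395; n = 5 × 2 = 10 periods.
FV = 4370 × [(1+0.0395)^10 − 1] / 0.0395 = 4370 × 11.978306 = 52,345.1989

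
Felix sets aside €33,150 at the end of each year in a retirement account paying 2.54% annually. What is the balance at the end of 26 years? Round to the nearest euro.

Accumulation factor s(26|0.0254) = 36.207404; FV = 33150 × 36.207404 = 1,200,275.4502

€1,200,275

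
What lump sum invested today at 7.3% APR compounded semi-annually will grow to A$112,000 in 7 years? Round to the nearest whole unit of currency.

A$67,803

With 2 periods per year: i = 0.0365, n = 14.
PV = 112,000 / (1 + 0.0365)^14 = 112,000 / 1.651849 = 67,802.8162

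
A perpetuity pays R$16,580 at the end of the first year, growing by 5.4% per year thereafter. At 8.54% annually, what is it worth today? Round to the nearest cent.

PV = PMT / (i − g) = 16580 / (0.0854 − 0.054) = 16580 / 0.031400 = 528,025.4777

R$528,025.48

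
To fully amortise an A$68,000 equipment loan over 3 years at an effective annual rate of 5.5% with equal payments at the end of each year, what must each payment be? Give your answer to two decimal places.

A$25,204.48

Annuity-PV factor = 2.697933; PMT = 68000 / 2.697933 = 25,204.4771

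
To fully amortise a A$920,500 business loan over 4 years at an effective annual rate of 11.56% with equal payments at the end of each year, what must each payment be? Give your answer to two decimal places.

Annuity-PV factor = 3.065712; PMT = 920500 / 3.065712 = 300,256.4791

A$300,256.48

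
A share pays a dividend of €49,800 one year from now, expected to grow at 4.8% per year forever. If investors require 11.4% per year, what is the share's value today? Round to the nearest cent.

€754,545.45

PV = PMT / (i − g) = 49800 / (0.114 − 0.048) = 49800 / 0.066000 = 754,545.4545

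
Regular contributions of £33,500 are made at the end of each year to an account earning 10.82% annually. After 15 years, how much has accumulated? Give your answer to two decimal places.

FV = 33500 × [(1+0.1082)^15 − 1] / 0.1082 = 33500 × 33.914228 = 1,136,126.6274

£1,136,126.63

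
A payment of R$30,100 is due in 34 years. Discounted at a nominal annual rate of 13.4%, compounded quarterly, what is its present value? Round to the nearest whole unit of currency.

R$341

With 4 periods per year: i = 0.0335, n = 136.
PV = FV·(1+i)^(−n) = 30,100 × 0.011318 = 340.6756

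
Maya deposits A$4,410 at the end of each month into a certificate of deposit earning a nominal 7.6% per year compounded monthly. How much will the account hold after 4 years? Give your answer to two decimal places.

A$246,475.24

With 12 periods per year: i = 0.00633333, n = 48.
FV = PMT · [(1+i)^n − 1] / i = 4410 · 55.890077 = 246,475.2404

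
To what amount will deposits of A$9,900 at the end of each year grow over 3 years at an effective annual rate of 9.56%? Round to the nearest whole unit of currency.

Accumulation factor s(3|0.0956) = 3.295939; FV = 9900 × 3.295939 = 32,629.7997

A$32,630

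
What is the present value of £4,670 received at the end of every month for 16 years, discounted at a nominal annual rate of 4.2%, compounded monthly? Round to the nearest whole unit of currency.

With 12 periods per year: i = 0.0035, n = 192.
PV = PMT · [1 − (1+i)^(−n)] / i = 4670 · 139.632656 = 652,084.5031

£652,085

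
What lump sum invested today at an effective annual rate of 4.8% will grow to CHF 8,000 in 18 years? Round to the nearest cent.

PV = 8,000 / (1 + 0.048)^18 = 8,000 / 2.325429 = 3,440.2254

CHF 3,440.23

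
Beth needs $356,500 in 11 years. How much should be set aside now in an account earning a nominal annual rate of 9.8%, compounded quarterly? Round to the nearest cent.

$122,894.71

Periodic rate i = 0.098/4 = 0.0245; n = 11 × 4 = 44 periods.
PV = 356,500 / (1 + 0.0245)^44 = 356,500 / 2.900857 = 122,894.7057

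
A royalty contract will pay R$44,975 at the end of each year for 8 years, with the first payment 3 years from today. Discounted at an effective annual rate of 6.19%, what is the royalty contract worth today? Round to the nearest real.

PV at t=2 (ordinary 8-year annuity): 44975 × a(8|0.0619) = 44975 × 6.163366 = 277,197.3803
PV₀ = 277,197.3803 / (1+0.0619)^2 = 277,197.3803 / 1.127632 = 245,822.6409

R$245,823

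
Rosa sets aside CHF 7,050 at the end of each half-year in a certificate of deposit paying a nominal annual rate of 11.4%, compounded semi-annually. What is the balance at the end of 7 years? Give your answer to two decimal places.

CHF 145,075.45

Periodic rate i = 0.114/2 = 0.057; n = 7 × 2 = 14 periods.
Accumulation factor s(14|0.057) = 20.578078; FV = 7050 × 20.578078 = 145,075.4499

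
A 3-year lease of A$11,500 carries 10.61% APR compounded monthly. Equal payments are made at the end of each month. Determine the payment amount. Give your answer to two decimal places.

A$374.37

i = 0.1061/12 = 0.00884167 per month; n = 3·12 = 36.
Annuity-PV factor = 30.717874; PMT = 11500 / 30.717874 = 374.3749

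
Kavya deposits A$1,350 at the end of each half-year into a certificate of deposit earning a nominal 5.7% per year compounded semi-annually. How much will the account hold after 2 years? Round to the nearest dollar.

With 2 periods per year: i = 0.0285, n = 4.
FV = 1350 × [(1+0.0285)^4 − 1] / 0.0285 = 1350 × 4.174272 = 5,635.2674

A$5,635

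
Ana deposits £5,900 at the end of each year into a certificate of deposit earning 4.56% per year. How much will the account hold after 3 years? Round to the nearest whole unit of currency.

Accumulation factor s(3|0.0456) = 3.138879; FV = 5900 × 3.138879 = 18,519.3882

£18,519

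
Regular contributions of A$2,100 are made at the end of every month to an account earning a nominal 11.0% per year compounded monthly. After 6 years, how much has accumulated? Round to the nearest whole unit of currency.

A$212,822

With 12 periods per year: i = 0.00916667, n = 72.
FV = PMT · [(1+i)^n − 1] / i = 2100 · 101.343692 = 212,821.7540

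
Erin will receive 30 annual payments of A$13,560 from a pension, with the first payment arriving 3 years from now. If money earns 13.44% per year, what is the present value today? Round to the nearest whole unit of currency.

A$76,618

Value one period before first payment (t=2): 13560 × [1 − (1+0.1344)^(−30)] / 0.1344 = 13560 × 7.271193 = 98,597.3752
Discount back 2 years: 98,597.3752 × (1+0.1344)^(−2) = 98,597.3752 × 0.777083 = 76,618.3716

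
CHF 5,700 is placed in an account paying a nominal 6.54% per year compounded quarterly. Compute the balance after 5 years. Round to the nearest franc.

With 4 periods per year: i = 0.01635, n = 20.
FV = PV·(1+i)^n = 5,700 × 1.383139 = 7,883.8924

CHF 7,884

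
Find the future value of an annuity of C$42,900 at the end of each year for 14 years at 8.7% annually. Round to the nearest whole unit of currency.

C$1,092,343

Accumulation factor s(14|0.087) = 25.462548; FV = 42900 × 25.462548 = 1,092,343.2897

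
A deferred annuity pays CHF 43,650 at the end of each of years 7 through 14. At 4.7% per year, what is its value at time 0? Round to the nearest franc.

PV at t=6 (ordinary 8-year annuity): 43650 × a(8|0.047) = 43650 × 6.542324 = 285,572.4229
PV₀ = 285,572.4229 / (1+0.047)^6 = 285,572.4229 / 1.317286 = 216,788.4679

CHF 216,788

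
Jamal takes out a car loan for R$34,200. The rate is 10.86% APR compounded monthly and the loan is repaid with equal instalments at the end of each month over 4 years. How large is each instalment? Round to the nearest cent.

R$881.59

i = 0.1086/12 = 0.00905 per month; n = 4·12 = 48.
Annuity-PV factor = 38.793390; PMT = 34200 / 38.793390 = 881.5935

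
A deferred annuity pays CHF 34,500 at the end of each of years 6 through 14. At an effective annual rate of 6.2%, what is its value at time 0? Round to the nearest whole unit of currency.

CHF 172,203

Value one period before first payment (t=5): 34500 × [1 − (1+0.062)^(−9)] / 0.062 = 34500 × 6.742879 = 232,629.3116
Discount back 5 years: 232,629.3116 × (1+0.062)^(−5) = 232,629.3116 × 0.740248 = 172,203.4515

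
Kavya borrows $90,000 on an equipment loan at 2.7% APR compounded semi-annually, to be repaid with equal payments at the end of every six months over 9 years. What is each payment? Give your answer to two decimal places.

With 2 periods per year: i = 0.0135, n = 18.
Annuity-PV factor = 15.885371; PMT = 90000 / 15.885371 = 5,665.5900

$5,665.59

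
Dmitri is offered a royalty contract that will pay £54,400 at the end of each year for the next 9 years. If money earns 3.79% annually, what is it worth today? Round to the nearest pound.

PV = 54400 × [1 − (1+0.0379)^(−9)] / 0.0379 = 54400 × 7.506998 = 408,380.7025

£408,381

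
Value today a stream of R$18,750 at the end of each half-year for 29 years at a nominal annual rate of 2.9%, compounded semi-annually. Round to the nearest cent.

R$732,037.01

Periodic rate i = 0.029/2 = 0.0145; n = 29 × 2 = 58 periods.
PV = 18750 × [1 − (1+0.0145)^(−58)] / 0.0145 = 18750 × 39.041974 = 732,037.0107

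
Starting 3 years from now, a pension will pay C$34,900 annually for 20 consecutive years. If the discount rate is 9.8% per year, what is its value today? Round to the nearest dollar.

Value one period before first payment (t=2): 34900 × [1 − (1+0.098)^(−20)] / 0.098 = 34900 × 8.631087 = 301,224.9513
PV₀ = 301,224.9513 / (1+0.098)^2 = 301,224.9513 / 1.205604 = 249,853.9747

C$249,854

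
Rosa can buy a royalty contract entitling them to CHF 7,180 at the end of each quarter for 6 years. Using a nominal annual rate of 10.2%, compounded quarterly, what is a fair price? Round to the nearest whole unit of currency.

Periodic rate i = 0.102/4 = 0.0255; n = 6 × 4 = 24 periods.
Annuity factor a(24|0.0255) = 17.786589; PV = 7180 × 17.786589 = 127,707.7124

CHF 127,708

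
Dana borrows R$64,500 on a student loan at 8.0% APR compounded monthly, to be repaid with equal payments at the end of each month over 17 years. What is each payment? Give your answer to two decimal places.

Periodic rate i = 0.08/12 = 0.00666667; n = 17 × 12 = 204 periods.
PMT = 64500 / ( [1 − (1+0.00666667)^(−204)] / 0.00666667 ) = 64500 / 111.326733 = 579.3757

R$579.38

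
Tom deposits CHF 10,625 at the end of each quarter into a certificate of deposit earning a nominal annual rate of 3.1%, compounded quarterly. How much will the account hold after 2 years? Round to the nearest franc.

CHF 87,342

With 4 periods per year: i = 0.00775, n = 8.
FV = PMT · [(1+i)^n − 1] / i = 10625 · 8.220396 = 87,341.7105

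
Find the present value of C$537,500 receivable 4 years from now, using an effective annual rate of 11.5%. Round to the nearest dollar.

C$347,759

PV = FV·(1+i)^(−n) = 537,500 × 0.646994 = 347,759.4970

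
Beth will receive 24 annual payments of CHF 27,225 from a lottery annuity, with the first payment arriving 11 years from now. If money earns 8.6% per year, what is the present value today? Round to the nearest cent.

PV at t=10 (ordinary 24-year annuity): 27225 × a(24|0.086) = 27225 × 10.022498 = 272,862.5024
Discount back 10 years: 272,862.5024 × (1+0.086)^(−10) = 272,862.5024 × 0.438230 = 119,576.4361

CHF 119,576.44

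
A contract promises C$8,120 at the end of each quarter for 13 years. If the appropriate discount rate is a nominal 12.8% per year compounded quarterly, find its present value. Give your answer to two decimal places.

C$204,425.60

With 4 periods per year: i = 0.032, n = 52.
PV = 8120 × [1 − (1+0.032)^(−52)] / 0.032 = 8120 × 25.175567 = 204,425.6022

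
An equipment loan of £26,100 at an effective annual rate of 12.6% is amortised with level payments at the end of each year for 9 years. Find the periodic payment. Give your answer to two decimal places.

£5,010.67

PMT = 26100 / ( [1 − (1+0.126)^(−9)] / 0.126 ) = 26100 / 5.208887 = 5,010.6669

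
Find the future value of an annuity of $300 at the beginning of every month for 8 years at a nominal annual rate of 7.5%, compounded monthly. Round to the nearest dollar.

Periodic rate i = 0.075/12 = 0.00625; n = 8 × 12 = 96 periods.
FV = PMT · [(1+i)^n − 1] / i × (1+i) = 300 · 131.813867 = 39,544.1601
Payments are at the start of each period, so multiply by (1+i).

$39,544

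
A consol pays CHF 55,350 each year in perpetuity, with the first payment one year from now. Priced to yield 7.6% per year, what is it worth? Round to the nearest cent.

CHF 728,289.47

PV = C/r = 55350/0.076 = 728,289.4737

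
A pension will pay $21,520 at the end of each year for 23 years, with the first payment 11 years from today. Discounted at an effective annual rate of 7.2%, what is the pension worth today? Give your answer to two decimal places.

Value one period before first payment (t=10): 21520 × [1 − (1+0.072)^(−23)] / 0.072 = 21520 × 11.082244 = 238,489.8946
Discount back 10 years: 238,489.8946 × (1+0.072)^(−10) = 238,489.8946 × 0.498944 = 118,993.1957

$118,993.20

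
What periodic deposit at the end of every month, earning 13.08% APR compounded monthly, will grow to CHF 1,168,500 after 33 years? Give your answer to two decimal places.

CHF 176.43

With 12 periods per year: i = 0.0109, n = 396.
PMT = 1.1685e+06 / ( [(1+0.0109)^396 − 1] / 0.0109 ) = 1.1685e+06 / 6622.844319 = 176.4348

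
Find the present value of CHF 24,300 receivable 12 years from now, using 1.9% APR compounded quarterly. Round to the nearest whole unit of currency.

CHF 19,356

Periodic rate i = 0.019/4 = 0.00475; n = 12 × 4 = 48 periods.
Discount factor = (1+0.00475)^(−48) = 0.796554; PV = 24,300 × 0.796554 = 19,356.2650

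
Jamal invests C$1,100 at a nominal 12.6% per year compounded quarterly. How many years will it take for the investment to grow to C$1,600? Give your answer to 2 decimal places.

Periodic rate i = 0.126/4 = 0.0315.
(1+i)^n = 1600/1100 = 1.45455, so n = ln 1.45455 / ln 1.0315 = 12.0814 quarters
= 12.0814/4 years

3.02 years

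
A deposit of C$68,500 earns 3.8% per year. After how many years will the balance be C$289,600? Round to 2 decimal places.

38.65 years

n = ln(289600/68500) / ln(1+0.038) = ln(4.22774) / 0.037296 = 38.6550 years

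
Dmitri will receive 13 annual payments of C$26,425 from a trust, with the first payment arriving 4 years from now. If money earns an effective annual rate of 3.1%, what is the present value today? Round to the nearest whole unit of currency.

C$254,801

Value one period before first payment (t=3): 26425 × [1 − (1+0.031)^(−13)] / 0.031 = 26425 × 10.567260 = 279,239.8493
Discount back 3 years: 279,239.8493 × (1+0.031)^(−3) = 279,239.8493 × 0.912481 = 254,801.1590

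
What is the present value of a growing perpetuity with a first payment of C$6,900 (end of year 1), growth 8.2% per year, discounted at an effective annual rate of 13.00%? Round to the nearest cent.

PV = PMT / (i − g) = 6900 / (0.13 − 0.082) = 6900 / 0.048000 = 143,750.0000

C$143,750.00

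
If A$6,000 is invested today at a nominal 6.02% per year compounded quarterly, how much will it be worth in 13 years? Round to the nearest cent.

A$13,046.62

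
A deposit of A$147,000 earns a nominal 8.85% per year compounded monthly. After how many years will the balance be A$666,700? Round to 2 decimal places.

Periodic rate i = 0.0885/12 = 0.007375.
(1+i)^n = 666700/147000 = 4.53537, so n = ln 4.53537 / ln 1.00737 = 205.7594 months
= 205.7594/12 years

17.15 years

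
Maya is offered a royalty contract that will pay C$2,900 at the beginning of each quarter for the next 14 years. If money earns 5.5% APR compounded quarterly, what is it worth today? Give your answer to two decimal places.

i = 0.055/4 = 0.01375 per quarter; n = 14·4 = 56.
Annuity factor a(56|0.01375) × (1+i) = 39.411040; PV = 2900 × 39.411040 = 114,292.0159
Payments are at the start of each period, so multiply by (1+i).

C$114,292.02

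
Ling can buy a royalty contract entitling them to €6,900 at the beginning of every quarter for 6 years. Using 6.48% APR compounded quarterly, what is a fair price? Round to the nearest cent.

€138,510.73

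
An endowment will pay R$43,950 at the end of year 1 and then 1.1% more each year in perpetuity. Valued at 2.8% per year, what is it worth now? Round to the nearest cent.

PV = PMT / (i − g) = 43950 / (0.028 − 0.011) = 43950 / 0.017000 = 2,585,294.1176

R$2,585,294.12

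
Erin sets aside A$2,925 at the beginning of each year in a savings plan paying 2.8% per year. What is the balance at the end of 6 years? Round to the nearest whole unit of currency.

A$19,352

FV = 2925 × [(1+0.028)^6 − 1] / 0.028 × (1+i) = 2925 × 6.616221 = 19,352.4474
Payments are at the start of each period, so multiply by (1+i).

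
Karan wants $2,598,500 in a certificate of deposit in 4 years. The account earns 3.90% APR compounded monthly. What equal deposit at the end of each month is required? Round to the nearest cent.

$50,110.34

i = 0.039/12 = 0.00325 per month; n = 4·12 = 48.
FV-annuity factor = 51.855564; PMT = 2.5985e+06 / 51.855564 = 50,110.3410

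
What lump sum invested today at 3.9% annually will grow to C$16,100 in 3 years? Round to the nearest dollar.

C$14,354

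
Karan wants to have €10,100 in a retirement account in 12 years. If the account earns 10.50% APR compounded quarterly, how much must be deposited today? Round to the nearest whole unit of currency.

i = 0.105/4 = 0.02625 per quarter; n = 12·4 = 48.
PV = FV·(1+i)^(−n) = 10,100 × 0.288302 = 2,911.8514

€2,912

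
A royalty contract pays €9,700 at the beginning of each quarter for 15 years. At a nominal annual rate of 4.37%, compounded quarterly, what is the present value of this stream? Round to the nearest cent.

€429,908.84

With 4 periods per year: i = 0.010925, n = 60.
PV = PMT · [1 − (1+i)^(−n)] / i × (1+i) = 9700 · 44.320499 = 429,908.8409
Payments are at the start of each period, so multiply by (1+i).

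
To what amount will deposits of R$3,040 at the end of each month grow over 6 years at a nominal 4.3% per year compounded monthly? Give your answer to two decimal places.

Periodic rate i = 0.043/12 = 0.00358333; n = 6 × 12 = 72 periods.
Accumulation factor s(72|0.00358333) = 81.974532; FV = 3040 × 81.974532 = 249,202.5778

R$249,202.58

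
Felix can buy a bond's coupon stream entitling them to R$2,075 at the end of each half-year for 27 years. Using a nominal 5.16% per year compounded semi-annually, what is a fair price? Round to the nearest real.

Periodic rate i = 0.0516/2 = 0.0258; n = 27 × 2 = 54 periods.
Annuity factor a(54|0.0258) = 28.964908; PV = 2075 × 28.964908 = 60,102.1837

R$60,102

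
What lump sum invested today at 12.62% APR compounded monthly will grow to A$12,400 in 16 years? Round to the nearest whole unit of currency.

A$1,664

Periodic rate i = 0.1262/12 = 0.0105167; n = 16 × 12 = 192 periods.
Discount factor = (1+0.0105167)^(−192) = 0.134169; PV = 12,400 × 0.134169 = 1,663.6937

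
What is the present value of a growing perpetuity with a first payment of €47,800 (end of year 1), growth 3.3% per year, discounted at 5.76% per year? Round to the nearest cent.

PV = D₁/(r − g) = 47800/(0.0576 − 0.033) = 1,943,089.4309

€1,943,089.43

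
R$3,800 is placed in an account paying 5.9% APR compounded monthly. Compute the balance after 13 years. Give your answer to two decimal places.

Periodic rate i = 0.059/12 = 0.00491667; n = 13 × 12 = 156 periods.
3,800 × (1+0.00491667)^156 = 3,800 × 2.149254 = 8,167.1637

R$8,167.16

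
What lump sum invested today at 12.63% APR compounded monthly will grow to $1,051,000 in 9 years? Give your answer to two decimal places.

$339,250.11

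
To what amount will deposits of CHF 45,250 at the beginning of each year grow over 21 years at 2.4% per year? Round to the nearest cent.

Accumulation factor s(21|0.024) × (1+i) = 27.541528; FV = 45250 × 27.541528 = 1,246,254.1320
(Beginning-of-period payments → annuity-due factor ×(1+i).)

CHF 1,246,254.13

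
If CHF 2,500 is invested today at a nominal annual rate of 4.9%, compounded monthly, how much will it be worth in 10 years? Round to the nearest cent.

CHF 4,076.72

Periodic rate i = 0.049/12 = 0.00408333; n = 10 × 12 = 120 periods.
2,500 × (1+0.00408333)^120 = 2,500 × 1.630688 = 4,076.7212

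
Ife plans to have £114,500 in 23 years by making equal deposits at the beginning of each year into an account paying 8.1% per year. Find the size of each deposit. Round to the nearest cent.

FV-annuity factor × (1+i) = 66.698847; PMT = 114500 / 66.698847 = 1,716.6714

£1,716.67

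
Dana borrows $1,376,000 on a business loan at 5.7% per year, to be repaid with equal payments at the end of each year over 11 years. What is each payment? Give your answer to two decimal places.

PMT = 1.376e+06 / ( [1 − (1+0.057)^(−11)] / 0.057 ) = 1.376e+06 / 8.009308 = 171,800.1145

$171,800.11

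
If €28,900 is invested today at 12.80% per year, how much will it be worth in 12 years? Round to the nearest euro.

€122,633

FV = 28,900 × (1 + 0.128)^12 = 122,632.9113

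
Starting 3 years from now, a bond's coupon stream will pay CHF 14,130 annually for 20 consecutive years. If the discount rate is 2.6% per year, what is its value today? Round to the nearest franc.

PV at t=2 (ordinary 20-year annuity): 14130 × a(20|0.026) = 14130 × 15.442910 = 218,208.3233
Discount back 2 years: 218,208.3233 × (1+0.026)^(−2) = 218,208.3233 × 0.949960 = 207,289.1595

CHF 207,289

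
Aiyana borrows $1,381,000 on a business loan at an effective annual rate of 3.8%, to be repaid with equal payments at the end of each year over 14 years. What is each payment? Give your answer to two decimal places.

$129,017.52

PMT = 1.381e+06 / ( [1 − (1+0.038)^(−14)] / 0.038 ) = 1.381e+06 / 10.703972 = 129,017.5226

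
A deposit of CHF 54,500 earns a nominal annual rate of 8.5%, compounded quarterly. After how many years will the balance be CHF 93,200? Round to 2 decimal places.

Periodic rate i = 0.085/4 = 0.02125.
n = ln(93200/54500) / ln(1+0.02125) = ln(1.71009) / 0.021027 = 25.5166 quarters
= 25.5166/4 years

6.38 years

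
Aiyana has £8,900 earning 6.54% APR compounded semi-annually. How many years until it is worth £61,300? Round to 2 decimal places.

29.99 years

Periodic rate i = 0.0654/2 = 0.0327.
n = ln(61300/8900) / ln(1+0.0327) = ln(6.88764) / 0.032177 = 59.9728 half-years
= 59.9728/2 years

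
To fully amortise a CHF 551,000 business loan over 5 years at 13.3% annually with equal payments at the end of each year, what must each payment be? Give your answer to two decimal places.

CHF 157,805.61

Annuity-PV factor = 3.491638; PMT = 551000 / 3.491638 = 157,805.6057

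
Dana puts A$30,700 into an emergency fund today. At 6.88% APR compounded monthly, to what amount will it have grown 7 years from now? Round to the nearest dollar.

A$49,625

With 12 periods per year: i = 0.00573333, n = 84.
FV = 30,700 × (1 + 0.00573333)^84 = 49,624.6319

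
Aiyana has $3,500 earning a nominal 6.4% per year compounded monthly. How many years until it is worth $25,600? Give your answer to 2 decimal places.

31.17 years

Periodic rate i = 0.064/12 = 0.00533333.
n = ln(25600/3500) / ln(1+0.00533333) = ln(7.31429) / 0.005319 = 374.0870 months
= 374.0870/12 years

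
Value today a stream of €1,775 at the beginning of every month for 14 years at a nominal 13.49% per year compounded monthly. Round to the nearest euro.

Periodic rate i = 0.1349/12 = 0.0112417; n = 14 × 12 = 168 periods.
PV = PMT · [1 − (1+i)^(−n)] / i × (1+i) = 1775 · 76.201964 = 135,258.4854
(Beginning-of-period payments → annuity-due factor ×(1+i).)

€135,258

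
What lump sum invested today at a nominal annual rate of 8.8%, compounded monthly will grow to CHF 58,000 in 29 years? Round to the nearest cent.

With 12 periods per year: i = 0.00733333, n = 348.
Discount factor = (1+0.00733333)^(−348) = 0.078655; PV = 58,000 × 0.078655 = 4,561.9714

CHF 4,561.97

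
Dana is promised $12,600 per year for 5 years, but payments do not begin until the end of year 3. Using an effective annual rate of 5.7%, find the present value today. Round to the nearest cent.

$47,896.01

Value one period before first payment (t=2): 12600 × [1 − (1+0.057)^(−5)] / 0.057 = 12600 × 4.246966 = 53,511.7667
Discount back 2 years: 53,511.7667 × (1+0.057)^(−2) = 53,511.7667 × 0.895056 = 47,896.0077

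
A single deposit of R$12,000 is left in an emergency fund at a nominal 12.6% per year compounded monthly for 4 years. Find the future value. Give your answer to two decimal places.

R$19,811.83

With 12 periods per year: i = 0.0105, n = 48.
FV = PV·(1+i)^n = 12,000 × 1.650985 = 19,811.8259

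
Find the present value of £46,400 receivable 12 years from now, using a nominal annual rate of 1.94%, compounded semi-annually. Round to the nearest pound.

£36,805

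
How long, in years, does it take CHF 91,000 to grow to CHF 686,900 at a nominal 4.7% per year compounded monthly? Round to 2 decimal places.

43.09 years

Periodic rate i = 0.047/12 = 0.00391667.
n = ln(686900/91000) / ln(1+0.00391667) = ln(7.54835) / 0.003909 = 517.0941 months
= 517.0941/12 years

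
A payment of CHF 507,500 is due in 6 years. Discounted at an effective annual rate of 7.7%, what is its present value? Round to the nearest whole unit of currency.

CHF 325,193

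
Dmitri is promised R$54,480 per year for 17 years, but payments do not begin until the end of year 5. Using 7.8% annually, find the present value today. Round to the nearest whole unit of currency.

PV at t=4 (ordinary 17-year annuity): 54480 × a(17|0.078) = 54480 × 9.244604 = 503,646.0141
PV₀ = 503,646.0141 / (1+0.078)^4 = 503,646.0141 / 1.350439 = 372,949.7822

R$372,950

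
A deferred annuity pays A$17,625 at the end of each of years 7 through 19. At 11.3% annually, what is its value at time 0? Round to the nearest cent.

Value one period before first payment (t=6): 17625 × [1 − (1+0.113)^(−13)] / 0.113 = 17625 × 6.649245 = 117,192.9387
PV₀ = 117,192.9387 / (1+0.113)^6 = 117,192.9387 / 1.900951 = 61,649.6277

A$61,649.63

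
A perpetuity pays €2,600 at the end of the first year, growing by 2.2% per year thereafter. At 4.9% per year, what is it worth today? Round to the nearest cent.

PV = D₁/(r − g) = 2600/(0.049 − 0.022) = 96,296.2963

€96,296.30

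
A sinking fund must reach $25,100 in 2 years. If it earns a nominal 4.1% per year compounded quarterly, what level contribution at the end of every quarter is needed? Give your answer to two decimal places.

$3,026.66

i = 0.041/4 = 0.01025 per quarter; n = 2·4 = 8.
FV-annuity factor = 8.292960; PMT = 25100 / 8.292960 = 3,026.6638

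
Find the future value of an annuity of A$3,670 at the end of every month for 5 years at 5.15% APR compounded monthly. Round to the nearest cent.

A$250,539.89

i = 0.0515/12 = 0.00429167 per month; n = 5·12 = 60.
Accumulation factor s(60|0.00429167) = 68.267001; FV = 3670 × 68.267001 = 250,539.8947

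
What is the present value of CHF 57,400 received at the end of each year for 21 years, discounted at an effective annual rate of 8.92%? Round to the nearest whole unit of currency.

CHF 536,522

PV = PMT · [1 − (1+i)^(−n)] / i = 57400 · 9.347067 = 536,521.6600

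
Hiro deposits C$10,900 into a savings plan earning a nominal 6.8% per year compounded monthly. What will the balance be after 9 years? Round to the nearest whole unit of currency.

i = 0.068/12 = 0.00566667 per month; n = 9·12 = 108.
FV = 10,900 × (1 + 0.00566667)^108 = 20,066.1700

C$20,066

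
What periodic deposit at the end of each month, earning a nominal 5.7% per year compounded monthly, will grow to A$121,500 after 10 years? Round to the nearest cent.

With 12 periods per year: i = 0.00475, n = 120.
FV-annuity factor = 161.238405; PMT = 121500 / 161.238405 = 753.5426

A$753.54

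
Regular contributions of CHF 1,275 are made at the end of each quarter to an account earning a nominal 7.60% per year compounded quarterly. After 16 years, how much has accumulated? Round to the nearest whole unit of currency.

CHF 156,718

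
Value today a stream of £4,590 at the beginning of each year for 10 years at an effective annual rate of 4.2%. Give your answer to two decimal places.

PV = PMT · [1 − (1+i)^(−n)] / i × (1+i) = 4590 · 8.368031 = 38,409.2637
(annuity-due: payments at period start, so ×(1+i).)

£38,409.26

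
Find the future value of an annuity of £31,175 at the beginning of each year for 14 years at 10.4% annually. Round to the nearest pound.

£991,302

FV = PMT · [(1+i)^n − 1] / i × (1+i) = 31175 · 31.797983 = 991,302.1348
Payments are at the start of each period, so multiply by (1+i).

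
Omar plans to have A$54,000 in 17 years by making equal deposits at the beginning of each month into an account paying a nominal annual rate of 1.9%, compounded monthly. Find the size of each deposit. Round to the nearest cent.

A$224.11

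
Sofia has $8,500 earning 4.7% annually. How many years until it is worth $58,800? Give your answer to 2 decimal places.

42.11 years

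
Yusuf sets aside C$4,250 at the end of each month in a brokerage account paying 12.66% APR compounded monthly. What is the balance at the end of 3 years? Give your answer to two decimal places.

Periodic rate i = 0.1266/12 = 0.01055; n = 3 × 12 = 36 periods.
FV = 4250 × [(1+0.01055)^36 − 1] / 0.01055 = 4250 × 43.515305 = 184,940.0477

C$184,940.05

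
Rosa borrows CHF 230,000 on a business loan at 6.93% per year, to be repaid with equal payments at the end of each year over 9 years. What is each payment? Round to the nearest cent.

PMT = 230000 / ( [1 − (1+0.0693)^(−9)] / 0.0693 ) = 230000 / 6.534678 = 35,196.8398

CHF 35,196.84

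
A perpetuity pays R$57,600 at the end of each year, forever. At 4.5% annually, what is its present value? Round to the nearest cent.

R$1,280,000.00

PV = C/r = 57600/0.045 = 1,280,000.0000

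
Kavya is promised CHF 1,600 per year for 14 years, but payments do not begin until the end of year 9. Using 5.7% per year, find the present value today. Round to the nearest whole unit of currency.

Value one period before first payment (t=8): 1600 × [1 − (1+0.057)^(−14)] / 0.057 = 1600 × 9.470109 = 15,152.1747
PV₀ = 15,152.1747 / (1+0.057)^8 = 15,152.1747 / 1.558116 = 9,724.6744

CHF 9,725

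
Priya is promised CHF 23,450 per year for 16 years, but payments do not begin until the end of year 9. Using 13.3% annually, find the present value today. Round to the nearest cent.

PV at t=8 (ordinary 16-year annuity): 23450 × a(16|0.133) = 23450 × 6.499103 = 152,403.9686
Discount back 8 years: 152,403.9686 × (1+0.133)^(−8) = 152,403.9686 × 0.368265 = 56,125.0831

CHF 56,125.08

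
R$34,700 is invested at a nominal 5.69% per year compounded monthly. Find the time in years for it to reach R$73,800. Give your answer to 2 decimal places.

Periodic rate i = 0.0569/12 = 0.00474167.
n = ln(73800/34700) / ln(1+0.00474167) = ln(2.12680) / 0.004730 = 159.5234 months
= 159.5234/12 years

13.29 years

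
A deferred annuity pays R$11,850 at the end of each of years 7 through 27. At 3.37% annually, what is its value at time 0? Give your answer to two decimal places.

R$144,524.87

PV at t=6 (ordinary 21-year annuity): 11850 × a(21|0.0337) = 11850 × 14.879603 = 176,323.2916
PV₀ = 176,323.2916 / (1+0.0337)^6 = 176,323.2916 / 1.220020 = 144,524.8699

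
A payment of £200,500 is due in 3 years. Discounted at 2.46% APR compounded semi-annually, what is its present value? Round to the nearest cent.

Periodic rate i = 0.0246/2 = 0.0123; n = 3 × 2 = 6 periods.
PV = FV·(1+i)^(−n) = 200,500 × 0.929276 = 186,319.7771

£186,319.78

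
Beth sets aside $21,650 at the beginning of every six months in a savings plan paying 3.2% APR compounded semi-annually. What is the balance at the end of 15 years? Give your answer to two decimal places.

$838,538.15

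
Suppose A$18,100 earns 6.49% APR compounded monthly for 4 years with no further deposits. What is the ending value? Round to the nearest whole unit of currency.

A$23,449

i = 0.0649/12 = 0.00540833 per month; n = 4·12 = 48.
FV = 18,100 × (1 + 0.00540833)^48 = 23,448.6391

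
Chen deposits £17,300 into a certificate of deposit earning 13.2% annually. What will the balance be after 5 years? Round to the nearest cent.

17,300 × (1+0.132)^5 = 17,300 × 1.858798 = 32,157.2008

£32,157.20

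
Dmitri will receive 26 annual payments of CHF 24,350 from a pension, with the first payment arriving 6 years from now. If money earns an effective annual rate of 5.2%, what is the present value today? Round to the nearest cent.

Value one period before first payment (t=5): 24350 × [1 − (1+0.052)^(−26)] / 0.052 = 24350 × 14.083375 = 342,930.1842
Discount back 5 years: 342,930.1842 × (1+0.052)^(−5) = 342,930.1842 × 0.776106 = 266,150.3329

CHF 266,150.33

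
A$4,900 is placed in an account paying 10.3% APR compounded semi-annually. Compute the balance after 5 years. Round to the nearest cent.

With 2 periods per year: i = 0.0515, n = 10.
4,900 × (1+0.0515)^10 = 4,900 × 1.652315 = 8,096.3421

A$8,096.34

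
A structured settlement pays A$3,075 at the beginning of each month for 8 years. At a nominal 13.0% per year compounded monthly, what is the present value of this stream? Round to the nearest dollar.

A$184,939

Periodic rate i = 0.13/12 = 0.0108333; n = 8 × 12 = 96 periods.
PV = 3075 × [1 − (1+0.0108333)^(−96)] / 0.0108333 × (1+i) = 3075 × 60.142678 = 184,938.7356
(Beginning-of-period payments → annuity-due factor ×(1+i).)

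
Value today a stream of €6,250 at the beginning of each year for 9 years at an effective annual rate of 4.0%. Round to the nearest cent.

€48,329.66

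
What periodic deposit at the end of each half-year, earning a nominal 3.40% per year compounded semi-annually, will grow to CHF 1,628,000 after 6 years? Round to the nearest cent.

CHF 123,444.81

With 2 periods per year: i = 0.017, n = 12.
FV-annuity factor = 13.188079; PMT = 1.628e+06 / 13.188079 = 123,444.8132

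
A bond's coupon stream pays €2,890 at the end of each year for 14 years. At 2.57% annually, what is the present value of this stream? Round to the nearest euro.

PV = PMT · [1 − (1+i)^(−n)] / i = 2890 · 11.634429 = 33,623.5009

€33,624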